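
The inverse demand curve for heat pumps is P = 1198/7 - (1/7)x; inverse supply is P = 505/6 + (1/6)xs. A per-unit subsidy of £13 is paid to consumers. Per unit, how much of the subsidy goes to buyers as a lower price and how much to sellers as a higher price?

Buyers gain £6 per unit; sellers gain £7 per unit

Pre-subsidy: 1198/7 - (1/7)x = 505/6 + (1/6)x gives x* = 281 and P* = 131.
With the rebate, buyers effectively pay Pb = Ps − 13, where Ps is the price sellers receive.
On the curves, Pb = 1198/7 - (1/7)x and Ps = 505/6 + (1/6)x; the wedge Ps − Pb = 13 gives 505/6 + (1/6)x − (1198/7 - (1/7)x) = 13, so x' = 323.
Then Pb = 1198/7 − (1/7)·323 = 125 and Ps = 505/6 + (1/6)·323 = 138.
Buyers' price falls by P* − Pb = 131 − 125 = 6; sellers' price rises by Ps − P* = 138 − 131 = 7.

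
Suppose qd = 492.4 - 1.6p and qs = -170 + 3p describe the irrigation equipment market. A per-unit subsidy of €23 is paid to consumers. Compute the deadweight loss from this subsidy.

Pre-subsidy: 492.4 - 1.6p = -170 + 3p gives p* = 144, q* = 262.
With the rebate, buyers effectively pay pb = ps − 23, where ps is the price sellers receive.
Demand in terms of ps becomes qd = 492.4 − 1.6(ps − 23) = 529.2 - 1.6ps. Setting this equal to supply: 529.2 - 1.6ps = -170 + 3ps, so ps = 152.
Buyers pay pb = 152 − 23 = 129; q' = -170 + 3·152 = 286.
The subsidy expands output by 286 − 262 = 24 past the efficient level; on those units the gap between marginal cost and willingness to pay runs from 0 up to 23.
DWL = ½ × 23 × 24 = 276.

Deadweight loss = €276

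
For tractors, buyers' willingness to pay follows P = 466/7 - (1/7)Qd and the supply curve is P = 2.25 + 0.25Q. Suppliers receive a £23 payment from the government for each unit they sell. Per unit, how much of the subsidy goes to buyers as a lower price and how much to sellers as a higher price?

Buyers gain 92/11 per unit; sellers gain 161/11 per unit

Pre-subsidy: 466/7 - (1/7)Q = 2.25 + 0.25Q gives Q* = 1801/11 and P* = 475/11.
With the subsidy, sellers receive Ps = Pb + 23 for each unit, where Pb is the price buyers pay.
On the curves, Pb = 466/7 - (1/7)Q and Ps = 2.25 + 0.25Q; the wedge Ps − Pb = 23 gives 2.25 + 0.25Q − (466/7 - (1/7)Q) = 23, so Q' = 2445/11.
Then Pb = 466/7 − (1/7)·(2445/11) = 383/11 and Ps = 2.25 + 0.25·(2445/11) = 636/11.
Buyers' price falls by P* − Pb = 475/11 − 383/11 = 92/11; sellers' price rises by Ps − P* = 636/11 − 475/11 = 161/11.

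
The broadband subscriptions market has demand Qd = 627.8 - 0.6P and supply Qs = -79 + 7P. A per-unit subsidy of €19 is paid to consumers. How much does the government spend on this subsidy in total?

Government cost = €11067.5

Pre-subsidy: 627.8 - 0.6P = -79 + 7P gives P* = 93, Q* = 572.
With the rebate, buyers effectively pay Pb = Ps − 19, where Ps is the price sellers receive.
Demand in terms of Ps becomes Qd = 627.8 − 0.6(Ps − 19) = 639.2 - 0.6Ps. Setting this equal to supply: 639.2 - 0.6Ps = -79 + 7Ps, so Ps = 94.5.
Buyers pay Pb = 94.5 − 19 = 75.5; Q' = -79 + 7·94.5 = 582.5.
Government outlay = subsidy × quantity = 19 × 582.5 = 11067.5.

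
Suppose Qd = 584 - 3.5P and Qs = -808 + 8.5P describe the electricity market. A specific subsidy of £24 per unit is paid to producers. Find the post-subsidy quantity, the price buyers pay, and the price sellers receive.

Pre-subsidy: 584 - 3.5P = -808 + 8.5P gives P* = 116, Q* = 178.
With the subsidy, sellers receive Ps = Pb + 24 for each unit, where Pb is the price buyers pay.
Supply in terms of Pb becomes Qs = -808 + 8.5(Pb + 24) = -604 + 8.5Pb. Setting this equal to demand: 584 - 3.5Pb = -604 + 8.5Pb, so Pb = 99.
Sellers receive Ps = 99 + 24 = 123; Q' = 584 − 3.5·99 = 237.5.

Q' = 237.5; buyers pay £99; sellers receive £123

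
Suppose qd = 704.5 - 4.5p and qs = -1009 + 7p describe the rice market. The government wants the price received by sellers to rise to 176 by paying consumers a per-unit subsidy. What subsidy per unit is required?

At a seller price of 176, quantity supplied is -1009 + 7·176 = 223.
Buyers absorb 223 only when they pay pb with 704.5 − 4.5·pb = 223, i.e. pb = 107.
s = ps − pb = 176 − 107 = 69.

Required subsidy s = 69 per unit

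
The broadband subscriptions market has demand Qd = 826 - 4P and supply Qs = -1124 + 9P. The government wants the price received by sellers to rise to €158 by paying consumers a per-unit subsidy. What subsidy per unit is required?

Required subsidy s = €26 per unit

At a seller price of 158, quantity supplied is -1124 + 9·158 = 298.
Buyers absorb 298 only when they pay Pb with 826 − 4·Pb = 298, i.e. Pb = 132.
s = Ps − Pb = 158 − 132 = 26.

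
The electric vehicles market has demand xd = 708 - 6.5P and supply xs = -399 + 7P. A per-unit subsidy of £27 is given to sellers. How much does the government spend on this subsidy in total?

Pre-subsidy: 708 - 6.5P = -399 + 7P gives P* = 82, x* = 175.
With the subsidy, sellers receive Ps = Pb + 27 for each unit, where Pb is the price buyers pay.
Supply in terms of Pb becomes xs = -399 + 7(Pb + 27) = -210 + 7Pb. Setting this equal to demand: 708 - 6.5Pb = -210 + 7Pb, so Pb = 68.
Sellers receive Ps = 68 + 27 = 95; x' = 708 − 6.5·68 = 266.
Government outlay = subsidy × quantity = 27 × 266 = 7182.

Government cost = £7182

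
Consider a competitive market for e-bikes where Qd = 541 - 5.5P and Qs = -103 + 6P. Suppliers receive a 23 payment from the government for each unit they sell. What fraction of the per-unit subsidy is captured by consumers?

Consumer share = 12/23

Pre-subsidy: 541 - 5.5P = -103 + 6P gives P* = 56, Q* = 233.
With the subsidy, sellers receive Ps = Pb + 23 for each unit, where Pb is the price buyers pay.
Supply in terms of Pb becomes Qs = -103 + 6(Pb + 23) = 35 + 6Pb. Setting this equal to demand: 541 - 5.5Pb = 35 + 6Pb, so Pb = 44.
Sellers receive Ps = 44 + 23 = 67; Q' = 541 − 5.5·44 = 299.
Buyers' price falls by P* − Pb = 56 − 44 = 12; sellers' price rises by Ps − P* = 67 − 56 = 11.
So consumers capture 12/23 = 12/23 of each unit of subsidy.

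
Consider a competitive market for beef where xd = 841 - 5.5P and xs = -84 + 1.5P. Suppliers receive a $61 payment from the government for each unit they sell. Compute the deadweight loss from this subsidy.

Deadweight loss = 122793/56

Pre-subsidy: 841 - 5.5P = -84 + 1.5P gives P* = 925/7, x* = 1599/14.
With the subsidy, sellers receive Ps = Pb + 61 for each unit, where Pb is the price buyers pay.
Supply in terms of Pb becomes xs = -84 + 1.5(Pb + 61) = 7.5 + 1.5Pb. Setting this equal to demand: 841 - 5.5Pb = 7.5 + 1.5Pb, so Pb = 1667/14.
Sellers receive Ps = 1667/14 + 61 = 2521/14; x' = 841 − 5.5·(1667/14) = 5211/28.
The subsidy expands output by 5211/28 − 1599/14 = 2013/28 past the efficient level; on those units the gap between marginal cost and willingness to pay runs from 0 up to 61.
DWL = ½ × 61 × 2013/28 = 122793/56.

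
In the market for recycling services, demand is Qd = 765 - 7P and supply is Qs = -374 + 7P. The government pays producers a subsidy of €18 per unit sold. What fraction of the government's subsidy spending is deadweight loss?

Pre-subsidy: 765 - 7P = -374 + 7P gives P* = 1139/14, Q* = 195.5.
With the subsidy, sellers receive Ps = Pb + 18 for each unit, where Pb is the price buyers pay.
Supply in terms of Pb becomes Qs = -374 + 7(Pb + 18) = -248 + 7Pb. Setting this equal to demand: 765 - 7Pb = -248 + 7Pb, so Pb = 1013/14.
Sellers receive Ps = 1013/14 + 18 = 1265/14; Q' = 765 − 7·(1013/14) = 258.5.
ΔCS = ½(195.5 + 258.5)(1139/14 − 1013/14) = 2043; ΔPS = ½(195.5 + 258.5)(1265/14 − 1139/14) = 2043.
Government spending = 18 × 258.5 = 4653.
DWL = ½ × 18 × (258.5 − 195.5) = 567; fraction = 567 / 4653 = 63/517.

DWL / government spending = 63/517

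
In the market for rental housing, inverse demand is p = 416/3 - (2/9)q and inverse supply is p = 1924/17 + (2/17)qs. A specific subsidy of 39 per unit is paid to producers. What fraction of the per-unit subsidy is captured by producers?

Producer share = 9/26

Pre-subsidy: 416/3 - (2/9)q = 1924/17 + (2/17)q gives q* = 75 and p* = 122.
With the subsidy, sellers receive ps = pb + 39 for each unit, where pb is the price buyers pay.
On the curves, pb = 416/3 - (2/9)q and ps = 1924/17 + (2/17)q; the wedge ps − pb = 39 gives 1924/17 + (2/17)q − (416/3 - (2/9)q) = 39, so q' = 189.75.
Then pb = 416/3 − (2/9)·189.75 = 96.5 and ps = 1924/17 + (2/17)·189.75 = 135.5.
Buyers' price falls by p* − pb = 122 − 96.5 = 25.5; sellers' price rises by ps − p* = 135.5 − 122 = 13.5.
So producers capture 13.5/39 = 9/26 of each unit of subsidy.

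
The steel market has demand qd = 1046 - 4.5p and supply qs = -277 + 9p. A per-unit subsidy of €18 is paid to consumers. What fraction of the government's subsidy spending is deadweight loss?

Pre-subsidy: 1046 - 4.5p = -277 + 9p gives p* = 98, q* = 605.
With the rebate, buyers effectively pay pb = ps − 18, where ps is the price sellers receive.
Demand in terms of ps becomes qd = 1046 − 4.5(ps − 18) = 1127 - 4.5ps. Setting this equal to supply: 1127 - 4.5ps = -277 + 9ps, so ps = 104.
Buyers pay pb = 104 − 18 = 86; q' = -277 + 9·104 = 659.
ΔCS = ½(605 + 659)(98 − 86) = 7584; ΔPS = ½(605 + 659)(104 − 98) = 3792.
Government spending = 18 × 659 = 11862.
DWL = ½ × 18 × (659 − 605) = 486; fraction = 486 / 11862 = 27/659.

DWL / government spending = 27/659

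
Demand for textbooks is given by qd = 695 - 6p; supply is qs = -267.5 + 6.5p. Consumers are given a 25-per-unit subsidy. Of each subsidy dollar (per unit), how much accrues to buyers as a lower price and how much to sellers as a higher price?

Buyers gain 13 per unit; sellers gain 12 per unit

Pre-subsidy: 695 - 6p = -267.5 + 6.5p gives p* = 77, q* = 233.
With the rebate, buyers effectively pay pb = ps − 25, where ps is the price sellers receive.
Demand in terms of ps becomes qd = 695 − 6(ps − 25) = 845 - 6ps. Setting this equal to supply: 845 - 6ps = -267.5 + 6.5ps, so ps = 89.
Buyers pay pb = 89 − 25 = 64; q' = -267.5 + 6.5·89 = 311.
Buyers' price falls by p* − pb = 77 − 64 = 13; sellers' price rises by ps − p* = 89 − 77 = 12.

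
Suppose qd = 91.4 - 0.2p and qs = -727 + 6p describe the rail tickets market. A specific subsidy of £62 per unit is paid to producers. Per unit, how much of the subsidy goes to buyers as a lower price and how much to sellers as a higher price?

Buyers gain £60 per unit; sellers gain £2 per unit

Pre-subsidy: 91.4 - 0.2p = -727 + 6p gives p* = 132, q* = 65.
With the subsidy, sellers receive ps = pb + 62 for each unit, where pb is the price buyers pay.
Supply in terms of pb becomes qs = -727 + 6(pb + 62) = -355 + 6pb. Setting this equal to demand: 91.4 - 0.2pb = -355 + 6pb, so pb = 72.
Sellers receive ps = 72 + 62 = 134; q' = 91.4 − 0.2·72 = 77.
Buyers' price falls by p* − pb = 132 − 72 = 60; sellers' price rises by ps − p* = 134 − 132 = 2.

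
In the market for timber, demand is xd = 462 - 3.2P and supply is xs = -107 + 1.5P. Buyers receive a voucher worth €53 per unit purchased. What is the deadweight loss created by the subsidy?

Pre-subsidy: 462 - 3.2P = -107 + 1.5P gives P* = 5690/47, x* = 3506/47.
With the rebate, buyers effectively pay Pb = Ps − 53, where Ps is the price sellers receive.
Demand in terms of Ps becomes xd = 462 − 3.2(Ps − 53) = 631.6 - 3.2Ps. Setting this equal to supply: 631.6 - 3.2Ps = -107 + 1.5Ps, so Ps = 7386/47.
Buyers pay Pb = 7386/47 − 53 = 4895/47; x' = -107 + 1.5·(7386/47) = 6050/47.
The subsidy expands output by 6050/47 − 3506/47 = 2544/47 past the efficient level; on those units the gap between marginal cost and willingness to pay runs from 0 up to 53.
DWL = ½ × 53 × 2544/47 = 67416/47.

Deadweight loss = 67416/47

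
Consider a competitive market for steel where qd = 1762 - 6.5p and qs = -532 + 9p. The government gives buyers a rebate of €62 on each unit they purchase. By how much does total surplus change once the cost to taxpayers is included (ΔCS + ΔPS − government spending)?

Net change in total surplus = -€7254

Pre-subsidy: 1762 - 6.5p = -532 + 9p gives p* = 148, q* = 800.
With the rebate, buyers effectively pay pb = ps − 62, where ps is the price sellers receive.
Demand in terms of ps becomes qd = 1762 − 6.5(ps − 62) = 2165 - 6.5ps. Setting this equal to supply: 2165 - 6.5ps = -532 + 9ps, so ps = 174.
Buyers pay pb = 174 − 62 = 112; q' = -532 + 9·174 = 1034.
ΔCS = ½(800 + 1034)(148 − 112) = 33012; ΔPS = ½(800 + 1034)(174 − 148) = 23842.
Government spending = 62 × 1034 = 64108.
Net change = 33012 + 23842 − 64108 = -7254. The loss equals the DWL triangle ½·62·234.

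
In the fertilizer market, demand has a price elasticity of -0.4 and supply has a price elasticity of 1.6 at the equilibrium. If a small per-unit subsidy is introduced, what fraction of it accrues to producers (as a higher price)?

Producer share = 0.2

For a small subsidy around the equilibrium, the benefit split depends on the relative slopes, which at a point are proportional to the elasticities.
Buyer share = εs/(εs + |εd|) = 1.6/(1.6 + 0.4) = 0.8; seller share = |εd|/(εs + |εd|) = 0.2.
So producers capture 0.2 of the subsidy.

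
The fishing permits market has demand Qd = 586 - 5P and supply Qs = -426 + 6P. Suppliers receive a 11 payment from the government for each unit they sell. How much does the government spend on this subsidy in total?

Pre-subsidy: 586 - 5P = -426 + 6P gives P* = 92, Q* = 126.
With the subsidy, sellers receive Ps = Pb + 11 for each unit, where Pb is the price buyers pay.
Supply in terms of Pb becomes Qs = -426 + 6(Pb + 11) = -360 + 6Pb. Setting this equal to demand: 586 - 5Pb = -360 + 6Pb, so Pb = 86.
Sellers receive Ps = 86 + 11 = 97; Q' = 586 − 5·86 = 156.
Government outlay = subsidy × quantity = 11 × 156 = 1716.

Government cost = 1716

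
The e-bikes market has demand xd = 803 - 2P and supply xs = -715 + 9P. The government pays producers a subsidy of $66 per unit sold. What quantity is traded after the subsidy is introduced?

x' = 635

Pre-subsidy: 803 - 2P = -715 + 9P gives P* = 138, x* = 527.
With the subsidy, sellers receive Ps = Pb + 66 for each unit, where Pb is the price buyers pay.
Supply in terms of Pb becomes xs = -715 + 9(Pb + 66) = -121 + 9Pb. Setting this equal to demand: 803 - 2Pb = -121 + 9Pb, so Pb = 84.
Sellers receive Ps = 84 + 66 = 150; x' = 803 − 2·84 = 635.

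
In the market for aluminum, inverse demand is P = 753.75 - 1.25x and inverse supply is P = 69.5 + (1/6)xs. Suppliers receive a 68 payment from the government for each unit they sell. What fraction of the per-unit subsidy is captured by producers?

Pre-subsidy: 753.75 - 1.25x = 69.5 + (1/6)x gives x* = 483 and P* = 150.
With the subsidy, sellers receive Ps = Pb + 68 for each unit, where Pb is the price buyers pay.
On the curves, Pb = 753.75 - 1.25x and Ps = 69.5 + (1/6)x; the wedge Ps − Pb = 68 gives 69.5 + (1/6)x − (753.75 - 1.25x) = 68, so x' = 531.
Then Pb = 753.75 − 1.25·531 = 90 and Ps = 69.5 + (1/6)·531 = 158.
Buyers' price falls by P* − Pb = 150 − 90 = 60; sellers' price rises by Ps − P* = 158 − 150 = 8.
So producers capture 8/68 = 2/17 of each unit of subsidy.

Producer share = 2/17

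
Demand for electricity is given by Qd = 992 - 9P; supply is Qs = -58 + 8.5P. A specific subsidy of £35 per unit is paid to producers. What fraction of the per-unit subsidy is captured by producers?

Producer share = 18/35

Pre-subsidy: 992 - 9P = -58 + 8.5P gives P* = 60, Q* = 452.
With the subsidy, sellers receive Ps = Pb + 35 for each unit, where Pb is the price buyers pay.
Supply in terms of Pb becomes Qs = -58 + 8.5(Pb + 35) = 239.5 + 8.5Pb. Setting this equal to demand: 992 - 9Pb = 239.5 + 8.5Pb, so Pb = 43.
Sellers receive Ps = 43 + 35 = 78; Q' = 992 − 9·43 = 605.
Buyers' price falls by P* − Pb = 60 − 43 = 17; sellers' price rises by Ps − P* = 78 − 60 = 18.
So producers capture 18/35 = 18/35 of each unit of subsidy.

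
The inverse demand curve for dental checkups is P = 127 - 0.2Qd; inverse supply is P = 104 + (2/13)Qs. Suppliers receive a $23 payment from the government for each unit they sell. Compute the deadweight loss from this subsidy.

Pre-subsidy: 127 - 0.2Q = 104 + (2/13)Q gives Q* = 65 and P* = 114.
With the subsidy, sellers receive Ps = Pb + 23 for each unit, where Pb is the price buyers pay.
On the curves, Pb = 127 - 0.2Q and Ps = 104 + (2/13)Q; the wedge Ps − Pb = 23 gives 104 + (2/13)Q − (127 - 0.2Q) = 23, so Q' = 130.
Then Pb = 127 − 0.2·130 = 101 and Ps = 104 + (2/13)·130 = 124.
The subsidy expands output by 130 − 65 = 65 past the efficient level; on those units the gap between marginal cost and willingness to pay runs from 0 up to 23.
DWL = ½ × 23 × 65 = 747.5.

Deadweight loss = $747.5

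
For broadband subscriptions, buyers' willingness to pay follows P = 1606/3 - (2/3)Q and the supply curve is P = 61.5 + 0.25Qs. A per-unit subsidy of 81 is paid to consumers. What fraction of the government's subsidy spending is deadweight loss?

DWL / government spending = 243/3329

Pre-subsidy: 1606/3 - (2/3)Q = 61.5 + 0.25Q gives Q* = 5686/11 and P* = 2098/11.
With the rebate, buyers effectively pay Pb = Ps − 81, where Ps is the price sellers receive.
On the curves, Pb = 1606/3 - (2/3)Q and Ps = 61.5 + 0.25Q; the wedge Ps − Pb = 81 gives 61.5 + 0.25Q − (1606/3 - (2/3)Q) = 81, so Q' = 6658/11.
Then Pb = 1606/3 − (2/3)·(6658/11) = 1450/11 and Ps = 61.5 + 0.25·(6658/11) = 2341/11.
ΔCS = ½(5686/11 + 6658/11)(2098/11 − 1450/11) = 3999456/121; ΔPS = ½(5686/11 + 6658/11)(2341/11 − 2098/11) = 1499796/121.
Government spending = 81 × 6658/11 = 539298/11.
DWL = ½ × 81 × (6658/11 − 5686/11) = 39366/11; fraction = (39366/11) / (539298/11) = 243/3329.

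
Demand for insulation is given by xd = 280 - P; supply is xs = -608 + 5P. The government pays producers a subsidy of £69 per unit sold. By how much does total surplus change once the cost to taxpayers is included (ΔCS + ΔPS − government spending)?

Pre-subsidy: 280 - P = -608 + 5P gives P* = 148, x* = 132.
With the subsidy, sellers receive Ps = Pb + 69 for each unit, where Pb is the price buyers pay.
Supply in terms of Pb becomes xs = -608 + 5(Pb + 69) = -263 + 5Pb. Setting this equal to demand: 280 - Pb = -263 + 5Pb, so Pb = 90.5.
Sellers receive Ps = 90.5 + 69 = 159.5; x' = 280 − 1·90.5 = 189.5.
ΔCS = ½(132 + 189.5)(148 − 90.5) = 9243.125; ΔPS = ½(132 + 189.5)(159.5 − 148) = 1848.625.
Government spending = 69 × 189.5 = 13075.5.
Net change = 9243.125 + 1848.625 − 13075.5 = -1983.75. The loss equals the DWL triangle ½·69·57.5.

Net change in total surplus = -£1983.75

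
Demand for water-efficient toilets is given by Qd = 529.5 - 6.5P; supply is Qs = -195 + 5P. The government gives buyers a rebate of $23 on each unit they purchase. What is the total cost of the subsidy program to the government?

Pre-subsidy: 529.5 - 6.5P = -195 + 5P gives P* = 63, Q* = 120.
With the rebate, buyers effectively pay Pb = Ps − 23, where Ps is the price sellers receive.
Demand in terms of Ps becomes Qd = 529.5 − 6.5(Ps − 23) = 679 - 6.5Ps. Setting this equal to supply: 679 - 6.5Ps = -195 + 5Ps, so Ps = 76.
Buyers pay Pb = 76 − 23 = 53; Q' = -195 + 5·76 = 185.
Government outlay = subsidy × quantity = 23 × 185 = 4255.

Government cost = $4255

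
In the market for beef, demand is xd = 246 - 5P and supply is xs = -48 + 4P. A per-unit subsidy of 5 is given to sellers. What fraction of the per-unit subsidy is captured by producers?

Pre-subsidy: 246 - 5P = -48 + 4P gives P* = 98/3, x* = 248/3.
With the subsidy, sellers receive Ps = Pb + 5 for each unit, where Pb is the price buyers pay.
Supply in terms of Pb becomes xs = -48 + 4(Pb + 5) = -28 + 4Pb. Setting this equal to demand: 246 - 5Pb = -28 + 4Pb, so Pb = 274/9.
Sellers receive Ps = 274/9 + 5 = 319/9; x' = 246 − 5·(274/9) = 844/9.
Buyers' price falls by P* − Pb = 98/3 − 274/9 = 20/9; sellers' price rises by Ps − P* = 319/9 − 98/3 = 25/9.
So producers capture (25/9)/5 = 5/9 of each unit of subsidy.

Producer share = 5/9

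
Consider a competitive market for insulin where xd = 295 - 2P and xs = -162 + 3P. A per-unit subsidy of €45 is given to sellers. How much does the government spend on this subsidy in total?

Pre-subsidy: 295 - 2P = -162 + 3P gives P* = 91.4, x* = 112.2.
With the subsidy, sellers receive Ps = Pb + 45 for each unit, where Pb is the price buyers pay.
Supply in terms of Pb becomes xs = -162 + 3(Pb + 45) = -27 + 3Pb. Setting this equal to demand: 295 - 2Pb = -27 + 3Pb, so Pb = 64.4.
Sellers receive Ps = 64.4 + 45 = 109.4; x' = 295 − 2·64.4 = 166.2.
Government outlay = subsidy × quantity = 45 × 166.2 = 7479.

Government cost = €7479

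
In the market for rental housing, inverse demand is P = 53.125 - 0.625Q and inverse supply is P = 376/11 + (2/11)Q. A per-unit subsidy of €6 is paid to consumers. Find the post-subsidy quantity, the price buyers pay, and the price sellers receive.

Q' = 2195/71; buyers pay 2400/71; sellers receive 2826/71

Pre-subsidy: 53.125 - 0.625Q = 376/11 + (2/11)Q gives Q* = 1667/71 and P* = 2730/71.
With the rebate, buyers effectively pay Pb = Ps − 6, where Ps is the price sellers receive.
On the curves, Pb = 53.125 - 0.625Q and Ps = 376/11 + (2/11)Q; the wedge Ps − Pb = 6 gives 376/11 + (2/11)Q − (53.125 - 0.625Q) = 6, so Q' = 2195/71.
Then Pb = 53.125 − 0.625·(2195/71) = 2400/71 and Ps = 376/11 + (2/11)·(2195/71) = 2826/71.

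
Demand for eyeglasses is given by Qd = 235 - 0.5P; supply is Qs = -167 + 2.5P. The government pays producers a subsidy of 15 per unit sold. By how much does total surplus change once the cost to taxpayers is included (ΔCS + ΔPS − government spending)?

Net change in total surplus = -46.875

Pre-subsidy: 235 - 0.5P = -167 + 2.5P gives P* = 134, Q* = 168.
With the subsidy, sellers receive Ps = Pb + 15 for each unit, where Pb is the price buyers pay.
Supply in terms of Pb becomes Qs = -167 + 2.5(Pb + 15) = -129.5 + 2.5Pb. Setting this equal to demand: 235 - 0.5Pb = -129.5 + 2.5Pb, so Pb = 121.5.
Sellers receive Ps = 121.5 + 15 = 136.5; Q' = 235 − 0.5·121.5 = 174.25.
ΔCS = ½(168 + 174.25)(134 − 121.5) = 2139.0625; ΔPS = ½(168 + 174.25)(136.5 − 134) = 427.8125.
Government spending = 15 × 174.25 = 2613.75.
Net change = 2139.0625 + 427.8125 − 2613.75 = -46.875. The loss equals the DWL triangle ½·15·6.25.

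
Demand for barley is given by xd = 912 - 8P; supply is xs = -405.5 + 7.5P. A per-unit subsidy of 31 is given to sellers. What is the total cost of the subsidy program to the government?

Pre-subsidy: 912 - 8P = -405.5 + 7.5P gives P* = 85, x* = 232.
With the subsidy, sellers receive Ps = Pb + 31 for each unit, where Pb is the price buyers pay.
Supply in terms of Pb becomes xs = -405.5 + 7.5(Pb + 31) = -173 + 7.5Pb. Setting this equal to demand: 912 - 8Pb = -173 + 7.5Pb, so Pb = 70.
Sellers receive Ps = 70 + 31 = 101; x' = 912 − 8·70 = 352.
Government outlay = subsidy × quantity = 31 × 352 = 10912.

Government cost = 10912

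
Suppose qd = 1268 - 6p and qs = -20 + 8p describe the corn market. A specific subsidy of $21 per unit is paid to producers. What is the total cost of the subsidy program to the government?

Government cost = $16548

Pre-subsidy: 1268 - 6p = -20 + 8p gives p* = 92, q* = 716.
With the subsidy, sellers receive ps = pb + 21 for each unit, where pb is the price buyers pay.
Supply in terms of pb becomes qs = -20 + 8(pb + 21) = 148 + 8pb. Setting this equal to demand: 1268 - 6pb = 148 + 8pb, so pb = 80.
Sellers receive ps = 80 + 21 = 101; q' = 1268 − 6·80 = 788.
Government outlay = subsidy × quantity = 21 × 788 = 16548.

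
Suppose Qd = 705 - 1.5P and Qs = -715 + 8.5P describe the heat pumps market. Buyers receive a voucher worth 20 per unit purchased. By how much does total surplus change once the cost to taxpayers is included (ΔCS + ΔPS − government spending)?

Net change in total surplus = -255

Pre-subsidy: 705 - 1.5P = -715 + 8.5P gives P* = 142, Q* = 492.
With the rebate, buyers effectively pay Pb = Ps − 20, where Ps is the price sellers receive.
Demand in terms of Ps becomes Qd = 705 − 1.5(Ps − 20) = 735 - 1.5Ps. Setting this equal to supply: 735 - 1.5Ps = -715 + 8.5Ps, so Ps = 145.
Buyers pay Pb = 145 − 20 = 125; Q' = -715 + 8.5·145 = 517.5.
ΔCS = ½(492 + 517.5)(142 − 125) = 8580.75; ΔPS = ½(492 + 517.5)(145 − 142) = 1514.25.
Government spending = 20 × 517.5 = 10350.
Net change = 8580.75 + 1514.25 − 10350 = -255. The loss equals the DWL triangle ½·20·25.5.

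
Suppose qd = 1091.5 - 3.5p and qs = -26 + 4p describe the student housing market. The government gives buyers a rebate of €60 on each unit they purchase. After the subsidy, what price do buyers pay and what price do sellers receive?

Pre-subsidy: 1091.5 - 3.5p = -26 + 4p gives p* = 149, q* = 570.
With the rebate, buyers effectively pay pb = ps − 60, where ps is the price sellers receive.
Demand in terms of ps becomes qd = 1091.5 − 3.5(ps − 60) = 1301.5 - 3.5ps. Setting this equal to supply: 1301.5 - 3.5ps = -26 + 4ps, so ps = 177.
Buyers pay pb = 177 − 60 = 117; q' = -26 + 4·177 = 682.

Buyers pay €117; sellers receive €177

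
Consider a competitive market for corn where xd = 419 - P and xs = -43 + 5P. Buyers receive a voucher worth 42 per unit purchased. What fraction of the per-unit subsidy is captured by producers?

Producer share = 1/6

Pre-subsidy: 419 - P = -43 + 5P gives P* = 77, x* = 342.
With the rebate, buyers effectively pay Pb = Ps − 42, where Ps is the price sellers receive.
Demand in terms of Ps becomes xd = 419 − 1(Ps − 42) = 461 - Ps. Setting this equal to supply: 461 - Ps = -43 + 5Ps, so Ps = 84.
Buyers pay Pb = 84 − 42 = 42; x' = -43 + 5·84 = 377.
Buyers' price falls by P* − Pb = 77 − 42 = 35; sellers' price rises by Ps − P* = 84 − 77 = 7.
So producers capture 7/42 = 1/6 of each unit of subsidy.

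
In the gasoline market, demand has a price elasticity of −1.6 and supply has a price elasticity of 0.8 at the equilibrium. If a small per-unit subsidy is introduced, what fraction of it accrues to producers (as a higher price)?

For a small subsidy around the equilibrium, the benefit split depends on the relative slopes, which at a point are proportional to the elasticities.
Buyer share = εs/(εs + |εd|) = 0.8/(0.8 + 1.6) = 1/3; seller share = |εd|/(εs + |εd|) = 2/3.
So producers capture 2/3 of the subsidy.

Producer share = 2/3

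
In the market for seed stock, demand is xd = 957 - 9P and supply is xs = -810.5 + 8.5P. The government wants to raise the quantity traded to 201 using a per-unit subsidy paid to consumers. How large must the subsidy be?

Required subsidy s = 35 per unit

At x = 201, invert demand for the buyer price: Pb = (957 − 201)/9 = 84; invert supply for the seller price: Ps = (201 − (-810.5))/8.5 = 119.
The subsidy must fill the gap: s = Ps − Pb = 119 − 84 = 35.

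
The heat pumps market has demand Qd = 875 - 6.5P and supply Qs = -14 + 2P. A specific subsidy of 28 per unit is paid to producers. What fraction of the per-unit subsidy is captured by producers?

Pre-subsidy: 875 - 6.5P = -14 + 2P gives P* = 1778/17, Q* = 3318/17.
With the subsidy, sellers receive Ps = Pb + 28 for each unit, where Pb is the price buyers pay.
Supply in terms of Pb becomes Qs = -14 + 2(Pb + 28) = 42 + 2Pb. Setting this equal to demand: 875 - 6.5Pb = 42 + 2Pb, so Pb = 98.
Sellers receive Ps = 98 + 28 = 126; Q' = 875 − 6.5·98 = 238.
Buyers' price falls by P* − Pb = 1778/17 − 98 = 112/17; sellers' price rises by Ps − P* = 126 − 1778/17 = 364/17.
So producers capture (364/17)/28 = 13/17 of each unit of subsidy.

Producer share = 13/17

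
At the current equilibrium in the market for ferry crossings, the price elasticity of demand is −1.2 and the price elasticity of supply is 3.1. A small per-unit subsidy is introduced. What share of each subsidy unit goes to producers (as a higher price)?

Producer share = 12/43

For a small subsidy around the equilibrium, the benefit split depends on the relative slopes, which at a point are proportional to the elasticities.
Buyer share = εs/(εs + |εd|) = 3.1/(3.1 + 1.2) = 31/43; seller share = |εd|/(εs + |εd|) = 12/43.
So producers capture 12/43 of the subsidy.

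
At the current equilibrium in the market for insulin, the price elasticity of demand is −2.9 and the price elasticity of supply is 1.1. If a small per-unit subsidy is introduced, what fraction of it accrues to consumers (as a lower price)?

Consumer share = 0.275

For a small subsidy around the equilibrium, the benefit split depends on the relative slopes, which at a point are proportional to the elasticities.
Buyer share = εs/(εs + |εd|) = 1.1/(1.1 + 2.9) = 0.275; seller share = |εd|/(εs + |εd|) = 0.725.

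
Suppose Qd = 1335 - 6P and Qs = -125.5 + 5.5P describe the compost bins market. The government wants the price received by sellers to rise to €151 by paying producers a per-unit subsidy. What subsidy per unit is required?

At a seller price of 151, quantity supplied is -125.5 + 5.5·151 = 705.
Buyers absorb 705 only when they pay Pb with 1335 − 6·Pb = 705, i.e. Pb = 105.
s = Ps − Pb = 151 − 105 = 46.

Required subsidy s = €46 per unit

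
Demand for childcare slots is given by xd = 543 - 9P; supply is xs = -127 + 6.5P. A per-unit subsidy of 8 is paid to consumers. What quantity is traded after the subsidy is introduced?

x' = 5709/31

Pre-subsidy: 543 - 9P = -127 + 6.5P gives P* = 1340/31, x* = 4773/31.
With the rebate, buyers effectively pay Pb = Ps − 8, where Ps is the price sellers receive.
Demand in terms of Ps becomes xd = 543 − 9(Ps − 8) = 615 - 9Ps. Setting this equal to supply: 615 - 9Ps = -127 + 6.5Ps, so Ps = 1484/31.
Buyers pay Pb = 1484/31 − 8 = 1236/31; x' = -127 + 6.5·(1484/31) = 5709/31.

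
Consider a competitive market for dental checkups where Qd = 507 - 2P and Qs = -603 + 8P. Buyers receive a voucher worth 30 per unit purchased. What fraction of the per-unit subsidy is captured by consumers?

Consumer share = 0.8

Pre-subsidy: 507 - 2P = -603 + 8P gives P* = 111, Q* = 285.
With the rebate, buyers effectively pay Pb = Ps − 30, where Ps is the price sellers receive.
Demand in terms of Ps becomes Qd = 507 − 2(Ps − 30) = 567 - 2Ps. Setting this equal to supply: 567 - 2Ps = -603 + 8Ps, so Ps = 117.
Buyers pay Pb = 117 − 30 = 87; Q' = -603 + 8·117 = 333.
Buyers' price falls by P* − Pb = 111 − 87 = 24; sellers' price rises by Ps − P* = 117 − 111 = 6.
So consumers capture 24/30 = 0.8 of each unit of subsidy.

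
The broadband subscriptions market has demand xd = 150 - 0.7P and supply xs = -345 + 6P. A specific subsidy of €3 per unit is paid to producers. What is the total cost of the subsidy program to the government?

Government cost = 20133/67

Pre-subsidy: 150 - 0.7P = -345 + 6P gives P* = 4950/67, x* = 6585/67.
With the subsidy, sellers receive Ps = Pb + 3 for each unit, where Pb is the price buyers pay.
Supply in terms of Pb becomes xs = -345 + 6(Pb + 3) = -327 + 6Pb. Setting this equal to demand: 150 - 0.7Pb = -327 + 6Pb, so Pb = 4770/67.
Sellers receive Ps = 4770/67 + 3 = 4971/67; x' = 150 − 0.7·(4770/67) = 6711/67.
Government outlay = subsidy × quantity = 3 × 6711/67 = 20133/67.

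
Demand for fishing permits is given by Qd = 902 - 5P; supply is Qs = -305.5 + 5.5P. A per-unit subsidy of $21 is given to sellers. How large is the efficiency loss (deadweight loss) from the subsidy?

Pre-subsidy: 902 - 5P = -305.5 + 5.5P gives P* = 115, Q* = 327.
With the subsidy, sellers receive Ps = Pb + 21 for each unit, where Pb is the price buyers pay.
Supply in terms of Pb becomes Qs = -305.5 + 5.5(Pb + 21) = -190 + 5.5Pb. Setting this equal to demand: 902 - 5Pb = -190 + 5.5Pb, so Pb = 104.
Sellers receive Ps = 104 + 21 = 125; Q' = 902 − 5·104 = 382.
The subsidy expands output by 382 − 327 = 55 past the efficient level; on those units the gap between marginal cost and willingness to pay runs from 0 up to 21.
DWL = ½ × 21 × 55 = 577.5.

Deadweight loss = $577.5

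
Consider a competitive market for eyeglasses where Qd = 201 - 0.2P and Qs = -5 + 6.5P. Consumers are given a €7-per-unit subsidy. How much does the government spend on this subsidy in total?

Pre-subsidy: 201 - 0.2P = -5 + 6.5P gives P* = 2060/67, Q* = 13055/67.
With the rebate, buyers effectively pay Pb = Ps − 7, where Ps is the price sellers receive.
Demand in terms of Ps becomes Qd = 201 − 0.2(Ps − 7) = 202.4 - 0.2Ps. Setting this equal to supply: 202.4 - 0.2Ps = -5 + 6.5Ps, so Ps = 2074/67.
Buyers pay Pb = 2074/67 − 7 = 1605/67; Q' = -5 + 6.5·(2074/67) = 13146/67.
Government outlay = subsidy × quantity = 7 × 13146/67 = 92022/67.

Government cost = 92022/67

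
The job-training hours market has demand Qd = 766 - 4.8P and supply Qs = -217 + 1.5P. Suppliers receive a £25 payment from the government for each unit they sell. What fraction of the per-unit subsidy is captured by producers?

Producer share = 16/21

Pre-subsidy: 766 - 4.8P = -217 + 1.5P gives P* = 9830/63, Q* = 358/21.
With the subsidy, sellers receive Ps = Pb + 25 for each unit, where Pb is the price buyers pay.
Supply in terms of Pb becomes Qs = -217 + 1.5(Pb + 25) = -179.5 + 1.5Pb. Setting this equal to demand: 766 - 4.8Pb = -179.5 + 1.5Pb, so Pb = 9455/63.
Sellers receive Ps = 9455/63 + 25 = 11030/63; Q' = 766 − 4.8·(9455/63) = 958/21.
Buyers' price falls by P* − Pb = 9830/63 − 9455/63 = 125/21; sellers' price rises by Ps − P* = 11030/63 − 9830/63 = 400/21.
So producers capture (400/21)/25 = 16/21 of each unit of subsidy.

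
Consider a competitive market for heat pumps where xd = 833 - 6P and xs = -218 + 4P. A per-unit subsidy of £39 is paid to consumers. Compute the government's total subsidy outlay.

Government cost = £11544

Pre-subsidy: 833 - 6P = -218 + 4P gives P* = 105.1, x* = 202.4.
With the rebate, buyers effectively pay Pb = Ps − 39, where Ps is the price sellers receive.
Demand in terms of Ps becomes xd = 833 − 6(Ps − 39) = 1067 - 6Ps. Setting this equal to supply: 1067 - 6Ps = -218 + 4Ps, so Ps = 128.5.
Buyers pay Pb = 128.5 − 39 = 89.5; x' = -218 + 4·128.5 = 296.
Government outlay = subsidy × quantity = 39 × 296 = 11544.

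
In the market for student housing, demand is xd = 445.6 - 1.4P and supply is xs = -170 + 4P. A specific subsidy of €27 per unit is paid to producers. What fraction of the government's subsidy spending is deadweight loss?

Pre-subsidy: 445.6 - 1.4P = -170 + 4P gives P* = 114, x* = 286.
With the subsidy, sellers receive Ps = Pb + 27 for each unit, where Pb is the price buyers pay.
Supply in terms of Pb becomes xs = -170 + 4(Pb + 27) = -62 + 4Pb. Setting this equal to demand: 445.6 - 1.4Pb = -62 + 4Pb, so Pb = 94.
Sellers receive Ps = 94 + 27 = 121; x' = 445.6 − 1.4·94 = 314.
ΔCS = ½(286 + 314)(114 − 94) = 6000; ΔPS = ½(286 + 314)(121 − 114) = 2100.
Government spending = 27 × 314 = 8478.
DWL = ½ × 27 × (314 − 286) = 378; fraction = 378 / 8478 = 7/157.

DWL / government spending = 7/157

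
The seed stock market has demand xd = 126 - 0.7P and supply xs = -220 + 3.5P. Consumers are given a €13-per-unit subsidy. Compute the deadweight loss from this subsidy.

Deadweight loss = 1183/24

Pre-subsidy: 126 - 0.7P = -220 + 3.5P gives P* = 1730/21, x* = 205/3.
With the rebate, buyers effectively pay Pb = Ps − 13, where Ps is the price sellers receive.
Demand in terms of Ps becomes xd = 126 − 0.7(Ps − 13) = 135.1 - 0.7Ps. Setting this equal to supply: 135.1 - 0.7Ps = -220 + 3.5Ps, so Ps = 3551/42.
Buyers pay Pb = 3551/42 − 13 = 3005/42; x' = -220 + 3.5·(3551/42) = 911/12.
The subsidy expands output by 911/12 − 205/3 = 91/12 past the efficient level; on those units the gap between marginal cost and willingness to pay runs from 0 up to 13.
DWL = ½ × 13 × 91/12 = 1183/24.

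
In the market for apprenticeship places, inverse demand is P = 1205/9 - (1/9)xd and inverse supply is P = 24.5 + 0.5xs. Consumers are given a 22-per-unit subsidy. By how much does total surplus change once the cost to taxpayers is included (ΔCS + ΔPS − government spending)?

Net change in total surplus = -396

Pre-subsidy: 1205/9 - (1/9)x = 24.5 + 0.5x gives x* = 179 and P* = 114.
With the rebate, buyers effectively pay Pb = Ps − 22, where Ps is the price sellers receive.
On the curves, Pb = 1205/9 - (1/9)x and Ps = 24.5 + 0.5x; the wedge Ps − Pb = 22 gives 24.5 + 0.5x − (1205/9 - (1/9)x) = 22, so x' = 215.
Then Pb = 1205/9 − (1/9)·215 = 110 and Ps = 24.5 + 0.5·215 = 132.
ΔCS = ½(179 + 215)(114 − 110) = 788; ΔPS = ½(179 + 215)(132 − 114) = 3546.
Government spending = 22 × 215 = 4730.
Net change = 788 + 3546 − 4730 = -396. The loss equals the DWL triangle ½·22·36.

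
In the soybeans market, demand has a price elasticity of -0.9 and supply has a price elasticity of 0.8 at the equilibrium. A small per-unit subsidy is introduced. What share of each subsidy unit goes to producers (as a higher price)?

For a small subsidy around the equilibrium, the benefit split depends on the relative slopes, which at a point are proportional to the elasticities.
Buyer share = εs/(εs + |εd|) = 0.8/(0.8 + 0.9) = 8/17; seller share = |εd|/(εs + |εd|) = 9/17.
So producers capture 9/17 of the subsidy.

Producer share = 9/17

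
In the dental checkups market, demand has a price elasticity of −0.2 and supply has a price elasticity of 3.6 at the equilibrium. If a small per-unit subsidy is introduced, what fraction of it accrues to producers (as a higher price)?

For a small subsidy around the equilibrium, the benefit split depends on the relative slopes, which at a point are proportional to the elasticities.
Buyer share = εs/(εs + |εd|) = 3.6/(3.6 + 0.2) = 18/19; seller share = |εd|/(εs + |εd|) = 1/19.
So producers capture 1/19 of the subsidy.

Producer share = 1/19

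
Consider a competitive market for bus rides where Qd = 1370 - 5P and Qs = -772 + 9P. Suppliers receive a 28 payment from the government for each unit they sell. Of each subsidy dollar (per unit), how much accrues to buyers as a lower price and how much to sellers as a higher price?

Buyers gain 18 per unit; sellers gain 10 per unit

Pre-subsidy: 1370 - 5P = -772 + 9P gives P* = 153, Q* = 605.
With the subsidy, sellers receive Ps = Pb + 28 for each unit, where Pb is the price buyers pay.
Supply in terms of Pb becomes Qs = -772 + 9(Pb + 28) = -520 + 9Pb. Setting this equal to demand: 1370 - 5Pb = -520 + 9Pb, so Pb = 135.
Sellers receive Ps = 135 + 28 = 163; Q' = 1370 − 5·135 = 695.
Buyers' price falls by P* − Pb = 153 − 135 = 18; sellers' price rises by Ps − P* = 163 − 153 = 10.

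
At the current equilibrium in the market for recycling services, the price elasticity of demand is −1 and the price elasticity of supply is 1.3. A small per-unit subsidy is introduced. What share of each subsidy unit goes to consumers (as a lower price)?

Consumer share = 13/23

For a small subsidy around the equilibrium, the benefit split depends on the relative slopes, which at a point are proportional to the elasticities.
Buyer share = εs/(εs + |εd|) = 1.3/(1.3 + 1) = 13/23; seller share = |εd|/(εs + |εd|) = 10/23.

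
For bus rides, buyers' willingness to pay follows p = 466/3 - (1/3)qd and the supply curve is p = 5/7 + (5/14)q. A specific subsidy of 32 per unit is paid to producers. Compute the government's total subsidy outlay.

Pre-subsidy: 466/3 - (1/3)q = 5/7 + (5/14)q gives q* = 6494/29 and p* = 2340/29.
With the subsidy, sellers receive ps = pb + 32 for each unit, where pb is the price buyers pay.
On the curves, pb = 466/3 - (1/3)q and ps = 5/7 + (5/14)q; the wedge ps − pb = 32 gives 5/7 + (5/14)q − (466/3 - (1/3)q) = 32, so q' = 7838/29.
Then pb = 466/3 − (1/3)·(7838/29) = 1892/29 and ps = 5/7 + (5/14)·(7838/29) = 2820/29.
Government outlay = subsidy × quantity = 32 × 7838/29 = 250816/29.

Government cost = 250816/29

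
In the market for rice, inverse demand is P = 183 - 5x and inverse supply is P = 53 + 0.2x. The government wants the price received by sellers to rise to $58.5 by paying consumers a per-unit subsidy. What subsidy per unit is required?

Required subsidy s = $13 per unit

At a seller price of 58.5, quantity supplied is -265 + 5·58.5 = 27.5.
Buyers absorb 27.5 only when they pay Pb = 183 − 5·27.5 = 45.5.
s = Ps − Pb = 58.5 − 45.5 = 13.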